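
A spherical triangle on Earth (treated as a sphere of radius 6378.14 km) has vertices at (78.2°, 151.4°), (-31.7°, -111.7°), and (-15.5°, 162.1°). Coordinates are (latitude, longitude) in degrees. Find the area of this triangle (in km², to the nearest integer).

Side lengths (central angles): a = 1.3748, b = 1.6388, c = 2.1356 rad; semiperimeter s = 2.5746.
By l'Huilier's theorem, tan(E/4) = √[tan(s/2) tan((s−a)/2) tan((s−b)/2) tan((s−c)/2)], giving spherical excess E = 1.9006 rad.
Area = E·R² = 1.9006 × (6378.14)² ≈ 77317467 km².

77317467 km²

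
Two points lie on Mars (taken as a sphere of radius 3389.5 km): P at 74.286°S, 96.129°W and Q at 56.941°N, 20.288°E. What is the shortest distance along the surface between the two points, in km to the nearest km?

With latitudes φ₁ = -74.286°, φ₂ = 56.941° and longitude difference Δλ = 116.417°:
cos c = sin φ₁ sin φ₂ + cos φ₁ cos φ₂ cos Δλ = (-0.9626)(0.8381) + (0.2708)(0.5455)(-0.4449) = -0.87252,
so c = arccos(-0.87252) = 2.63112 rad.
Distance = R·c = 3389.5 × 2.6311 ≈ 8918 km.

8918 km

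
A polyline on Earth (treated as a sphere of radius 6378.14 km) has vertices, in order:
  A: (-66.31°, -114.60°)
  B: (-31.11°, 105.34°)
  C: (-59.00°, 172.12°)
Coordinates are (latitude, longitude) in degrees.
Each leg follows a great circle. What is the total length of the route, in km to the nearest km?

Leg A→B: central angle 1.3598 rad, distance 8673.3 km.
Leg B→C: central angle 0.9062 rad, distance 5779.9 km.
Total: 8673.3 + 5779.9 ≈ 14453 km.

14453 km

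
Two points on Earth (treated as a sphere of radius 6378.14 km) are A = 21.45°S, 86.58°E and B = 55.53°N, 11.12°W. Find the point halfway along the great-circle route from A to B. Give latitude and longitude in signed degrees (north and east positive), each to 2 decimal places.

24.16°, 53.31°

The central angle between A and B is δ = 1.9520 rad.
With f = 0.5, the slerp weights are sin((1−f)δ)/sin δ = 0.8923 and sin(fδ)/sin δ = 0.8923.
Weighted sum of the unit vectors: (0.8923)·(0.0555,0.9291,-0.3657) + (0.8923)·(0.5553,-0.1092,0.8244) = (0.5451, 0.7316, 0.4093).
Converting back: φ = atan2(z, √(x²+y²)) = 24.16°, λ = atan2(y, x) = 53.31°.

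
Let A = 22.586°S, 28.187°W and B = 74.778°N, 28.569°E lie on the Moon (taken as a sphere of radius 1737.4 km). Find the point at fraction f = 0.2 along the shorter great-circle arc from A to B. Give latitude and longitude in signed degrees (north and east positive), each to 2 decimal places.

-2.32°, -23.59°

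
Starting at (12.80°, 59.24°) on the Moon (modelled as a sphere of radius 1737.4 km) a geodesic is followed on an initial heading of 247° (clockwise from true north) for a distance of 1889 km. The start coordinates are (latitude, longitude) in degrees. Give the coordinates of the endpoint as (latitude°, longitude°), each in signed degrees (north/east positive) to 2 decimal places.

-13.55°, 2.28°

Angular distance δ = d/R = 1889/1737.4 = 1.08726 rad; initial bearing θ = 4.3110 rad.
sin φ₂ = sin φ₁ cos δ + cos φ₁ sin δ cos θ = (0.2215)(0.4649) + (0.9751)(0.8854)(-0.3907) = -0.2343, so φ₂ = -13.55°.
Δλ = atan2(sin θ sin δ cos φ₁, cos δ − sin φ₁ sin φ₂) = atan2(-0.7947, 0.5168) = -56.963°.
λ₂ = 59.240° − 56.963° = 2.28°.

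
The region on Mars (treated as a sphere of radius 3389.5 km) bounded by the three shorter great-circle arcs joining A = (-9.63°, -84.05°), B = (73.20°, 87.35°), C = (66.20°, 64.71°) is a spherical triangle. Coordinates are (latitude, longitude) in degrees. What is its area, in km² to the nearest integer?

Side lengths (central angles): a = 0.1816, b = 2.0866, c = 2.0285 rad; semiperimeter s = 2.1483.
By l'Huilier's theorem, tan(E/4) = √[tan(s/2) tan((s−a)/2) tan((s−b)/2) tan((s−c)/2)], giving spherical excess E = 0.2861 rad.
Area = E·R² = 0.2861 × (3389.5)² ≈ 3287450 km².

3287450 km²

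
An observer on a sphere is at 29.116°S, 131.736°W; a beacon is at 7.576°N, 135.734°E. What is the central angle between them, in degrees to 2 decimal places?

95.88°

With latitudes φ₁ = -29.116°, φ₂ = 7.576° and longitude difference Δλ = -92.530°:
cos c = sin φ₁ sin φ₂ + cos φ₁ cos φ₂ cos Δλ = (-0.4866)(0.1318) + (0.8736)(0.9913)(-0.0441) = -0.10238,
so c = arccos(-0.10238) = 1.67336 rad.
So the angular separation is 95.88°.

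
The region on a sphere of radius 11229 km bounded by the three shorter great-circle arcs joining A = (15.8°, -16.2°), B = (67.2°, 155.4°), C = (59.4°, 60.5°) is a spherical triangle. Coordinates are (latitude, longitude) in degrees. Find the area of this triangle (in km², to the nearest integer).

55182360 km²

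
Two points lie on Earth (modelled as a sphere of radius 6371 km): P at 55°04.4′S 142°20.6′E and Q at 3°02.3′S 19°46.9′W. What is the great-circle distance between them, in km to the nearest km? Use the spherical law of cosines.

13348 km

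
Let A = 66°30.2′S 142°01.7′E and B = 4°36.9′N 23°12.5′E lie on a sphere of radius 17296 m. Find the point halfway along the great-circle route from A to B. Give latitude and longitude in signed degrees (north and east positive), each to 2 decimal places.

-43.65°, 46.68°

Central angle δ = 1.8394 rad. Interpolating on the sphere with fraction f = 0.5:
P = [sin((1−f)δ)·A + sin(fδ)·B] / sin δ = 0.8250·A + 0.8250·B in Cartesian coordinates,
giving P = (0.4965, 0.5264, -0.6902), i.e. latitude -43.65°, longitude 46.68°.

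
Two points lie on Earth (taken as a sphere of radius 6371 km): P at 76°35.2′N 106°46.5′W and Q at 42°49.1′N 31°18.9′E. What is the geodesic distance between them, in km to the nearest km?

6415 km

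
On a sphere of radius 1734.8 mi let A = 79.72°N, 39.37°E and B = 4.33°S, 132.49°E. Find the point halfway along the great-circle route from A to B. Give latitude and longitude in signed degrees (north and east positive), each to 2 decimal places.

Central angle δ = 1.6549 rad. Interpolating on the sphere with fraction f = 0.5:
P = [sin((1−f)δ)·A + sin(fδ)·B] / sin δ = 0.7388·A + 0.7388·B in Cartesian coordinates,
giving P = (-0.3957, 0.6269, 0.6712), i.e. latitude 42.16°, longitude 122.26°.

42.16°, 122.26°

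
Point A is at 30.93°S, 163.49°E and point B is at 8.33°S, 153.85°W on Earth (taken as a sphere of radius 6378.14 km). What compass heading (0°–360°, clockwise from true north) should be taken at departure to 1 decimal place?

Δλ = 42.660° = 0.7446 rad.
y = sin Δλ · cos φ₂ = (0.6776)(0.9895) = 0.6705
x = cos φ₁ sin φ₂ − sin φ₁ cos φ₂ cos Δλ = (0.8578)(-0.1449) − (-0.5140)(0.9895)(0.7354) = 0.2497
θ = atan2(y, x) = 69.57°, so the bearing is 69.6°.

69.6°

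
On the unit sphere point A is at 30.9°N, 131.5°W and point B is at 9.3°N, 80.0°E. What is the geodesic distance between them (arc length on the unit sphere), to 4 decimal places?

With latitudes φ₁ = 30.900°, φ₂ = 9.300° and longitude difference Δλ = -148.500°:
cos c = sin φ₁ sin φ₂ + cos φ₁ cos φ₂ cos Δλ = (0.5135)(0.1616) + (0.8581)(0.9869)(-0.8526) = -0.63901,
so c = arccos(-0.63901) = 2.26401 rad.
On the unit sphere the arc length equals the central angle: 2.2640.

2.2640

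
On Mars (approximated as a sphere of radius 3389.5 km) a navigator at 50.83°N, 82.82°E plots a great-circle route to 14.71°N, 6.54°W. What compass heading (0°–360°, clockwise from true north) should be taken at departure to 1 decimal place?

Δλ = -89.360° = -1.5596 rad.
y = sin Δλ · cos φ₂ = (-0.9999)(0.9672) = -0.9672
x = cos φ₁ sin φ₂ − sin φ₁ cos φ₂ cos Δλ = (0.6316)(0.2539) − (0.7753)(0.9672)(0.0112) = 0.1520
θ = atan2(y, x) = -81.07°; adding 360° gives 278.9°.

278.9°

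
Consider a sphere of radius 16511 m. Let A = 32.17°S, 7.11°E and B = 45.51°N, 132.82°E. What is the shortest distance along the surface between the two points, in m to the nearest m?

39352 m

With latitudes φ₁ = -32.170°, φ₂ = 45.510° and longitude difference Δλ = 125.710°:
cos c = sin φ₁ sin φ₂ + cos φ₁ cos φ₂ cos Δλ = (-0.5324)(0.7134) + (0.8465)(0.7008)(-0.5837) = -0.72606,
so c = arccos(-0.72606) = 2.38337 rad.
Distance = R·c = 16511 × 2.3834 ≈ 39352 m.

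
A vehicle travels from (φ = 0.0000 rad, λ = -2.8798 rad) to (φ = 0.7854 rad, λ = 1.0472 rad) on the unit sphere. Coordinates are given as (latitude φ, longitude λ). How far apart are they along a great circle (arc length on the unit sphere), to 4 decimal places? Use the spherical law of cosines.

In radians: φ₁ = 0.0000, φ₂ = 0.7854, Δλ = -134.999° = -2.3562 rad.
cos c = sin φ₁ sin φ₂ + cos φ₁ cos φ₂ cos Δλ = (0.0000)(0.7071) + (1.0000)(0.7071)(-0.7071) = -0.49999,
so c = arccos(-0.49999) = 2.09439 rad.
On the unit sphere the arc length equals the central angle: 2.0944.

2.0944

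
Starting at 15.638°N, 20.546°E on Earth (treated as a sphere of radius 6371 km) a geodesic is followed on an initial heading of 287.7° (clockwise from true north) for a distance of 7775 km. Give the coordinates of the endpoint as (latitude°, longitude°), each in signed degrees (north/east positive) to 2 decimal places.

Angular distance δ = d/R = 7775/6371 = 1.22037 rad; initial bearing θ = 5.0213 rad.
sin φ₂ = sin φ₁ cos δ + cos φ₁ sin δ cos θ = (0.2696)(0.3433) + (0.9630)(0.9392)(0.3040) = 0.3675, so φ₂ = 21.56°.
Δλ = atan2(sin θ sin δ cos φ₁, cos δ − sin φ₁ sin φ₂) = atan2(-0.8616, 0.2442) = -74.175°.
λ₂ = 20.546° − 74.175° = -53.63°.

21.56°, -53.63°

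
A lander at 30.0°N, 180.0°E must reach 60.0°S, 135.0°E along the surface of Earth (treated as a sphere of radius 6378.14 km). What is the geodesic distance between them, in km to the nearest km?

10830 km

Let φ₁ = 0.5236 rad, φ₂ = -1.0472 rad, and Δλ = -0.7854 rad.
cos c = sin φ₁ sin φ₂ + cos φ₁ cos φ₂ cos Δλ = (0.5000)(-0.8660) + (0.8660)(0.5000)(0.7071) = -0.12683,
so c = arccos(-0.12683) = 1.69797 rad.
Distance = R·c = 6378.14 × 1.6980 ≈ 10830 km.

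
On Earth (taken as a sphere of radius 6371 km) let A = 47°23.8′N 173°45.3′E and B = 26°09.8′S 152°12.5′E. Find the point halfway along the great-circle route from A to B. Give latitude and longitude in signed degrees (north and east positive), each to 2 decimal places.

The central angle between A and B is δ = 1.3279 rad.
With f = 0.5, the slerp weights are sin((1−f)δ)/sin δ = 0.6349 and sin(fδ)/sin δ = 0.6349.
Weighted sum of the unit vectors: (0.6349)·(-0.6729,0.0736,0.7361) + (0.6349)·(-0.7940,0.4185,-0.4409) = (-0.9313, 0.3124, 0.1874).
Converting back: φ = atan2(z, √(x²+y²)) = 10.80°, λ = atan2(y, x) = 161.45°.

10.80°, 161.45°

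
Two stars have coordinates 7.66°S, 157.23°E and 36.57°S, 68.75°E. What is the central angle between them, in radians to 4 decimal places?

1.4701 rad

In radians: φ₁ = -0.1337, φ₂ = -0.6383, Δλ = -88.480° = -1.5443 rad.
Haversine: a = sin²(Δφ/2) + cos φ₁ cos φ₂ sin²(Δλ/2) = 0.0623 + (0.9911)(0.8031)(0.4867) = 0.44973.
Central angle c = 2·arcsin(√a) = 1.47010 rad.
So the angular separation is 1.4701 rad.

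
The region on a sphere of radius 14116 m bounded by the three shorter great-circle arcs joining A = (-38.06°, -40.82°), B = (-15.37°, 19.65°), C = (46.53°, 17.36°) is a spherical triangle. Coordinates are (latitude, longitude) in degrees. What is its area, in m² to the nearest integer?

128675292 m²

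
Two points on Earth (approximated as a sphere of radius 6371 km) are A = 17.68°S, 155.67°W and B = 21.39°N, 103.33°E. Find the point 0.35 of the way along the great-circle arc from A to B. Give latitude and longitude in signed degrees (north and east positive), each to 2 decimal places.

The central angle between A and B is δ = 1.8546 rad.
With f = 0.35, the slerp weights are sin((1−f)δ)/sin δ = 0.9730 and sin(fδ)/sin δ = 0.6297.
Weighted sum of the unit vectors: (0.9730)·(-0.8682,-0.3925,-0.3037) + (0.6297)·(-0.2147,0.9060,0.3647) = (-0.9798, 0.1886, -0.0658).
Converting back: φ = atan2(z, √(x²+y²)) = -3.77°, λ = atan2(y, x) = 169.11°.

-3.77°, 169.11°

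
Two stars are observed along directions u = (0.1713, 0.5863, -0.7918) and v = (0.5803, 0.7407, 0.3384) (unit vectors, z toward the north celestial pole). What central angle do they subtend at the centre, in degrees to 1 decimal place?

74.6°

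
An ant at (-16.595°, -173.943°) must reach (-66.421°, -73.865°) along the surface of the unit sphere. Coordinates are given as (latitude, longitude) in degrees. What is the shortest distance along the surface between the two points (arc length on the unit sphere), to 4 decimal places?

Let φ₁ = -0.2896 rad, φ₂ = -1.1593 rad, and Δλ = 1.7467 rad.
cos c = sin φ₁ sin φ₂ + cos φ₁ cos φ₂ cos Δλ = (-0.2856)(-0.9165) + (0.9583)(0.4000)(-0.1750) = 0.19468,
so c = arccos(0.19468) = 1.37487 rad.
On the unit sphere the arc length equals the central angle: 1.3749.

1.3749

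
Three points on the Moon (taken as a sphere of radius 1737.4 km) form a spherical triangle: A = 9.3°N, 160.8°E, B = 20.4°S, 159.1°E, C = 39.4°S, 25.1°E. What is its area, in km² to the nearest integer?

Side lengths (central angles): a = 1.8565, b = 2.2762, c = 0.5192 rad; semiperimeter s = 2.3260.
By l'Huilier's theorem, tan(E/4) = √[tan(s/2) tan((s−a)/2) tan((s−b)/2) tan((s−c)/2)], giving spherical excess E = 0.5258 rad.
Area = E·R² = 0.5258 × (1737.4)² ≈ 1587039 km².

1587039 km²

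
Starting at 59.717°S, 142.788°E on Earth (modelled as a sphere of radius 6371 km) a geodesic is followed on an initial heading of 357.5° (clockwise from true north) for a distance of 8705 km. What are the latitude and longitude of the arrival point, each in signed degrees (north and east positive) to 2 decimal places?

Angular distance δ = d/R = 8705/6371 = 1.36635 rad; initial bearing θ = 6.2396 rad.
sin φ₂ = sin φ₁ cos δ + cos φ₁ sin δ cos θ = (-0.8635)(0.2030) + (0.5043)(0.9792)(0.9990) = 0.3180, so φ₂ = 18.54°.
Δλ = atan2(sin θ sin δ cos φ₁, cos δ − sin φ₁ sin φ₂) = atan2(-0.0215, 0.4776) = -2.582°.
λ₂ = 142.788° − 2.582° = 140.21°.

18.54°, 140.21°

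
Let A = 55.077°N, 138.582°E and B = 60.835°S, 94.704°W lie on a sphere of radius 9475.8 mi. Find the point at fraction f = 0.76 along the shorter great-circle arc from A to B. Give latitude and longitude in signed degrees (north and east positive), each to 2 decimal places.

-39.80°, -143.79°

The central angle between A and B is δ = 2.6525 rad.
With f = 0.76, the slerp weights are sin((1−f)δ)/sin δ = 1.2653 and sin(fδ)/sin δ = 1.9210.
Weighted sum of the unit vectors: (1.2653)·(-0.4293,0.3787,0.8199) + (1.9210)·(-0.0400,-0.4857,-0.8732) = (-0.6199, -0.4538, -0.6401).
Converting back: φ = atan2(z, √(x²+y²)) = -39.80°, λ = atan2(y, x) = -143.79°.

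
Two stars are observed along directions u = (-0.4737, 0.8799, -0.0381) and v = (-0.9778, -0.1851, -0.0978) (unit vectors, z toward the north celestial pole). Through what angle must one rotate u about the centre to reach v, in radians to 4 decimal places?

1.2619 rad

u·v = 0.3040; |u| = 1.0000, |v| = 1.0000.
cos θ = (u·v)/(|u||v|) = 0.3040, so θ = 1.2619 rad.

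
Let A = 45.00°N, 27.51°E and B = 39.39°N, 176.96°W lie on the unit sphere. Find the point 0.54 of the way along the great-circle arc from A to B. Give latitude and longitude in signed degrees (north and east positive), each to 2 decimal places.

The central angle between A and B is δ = 1.6195 rad.
With f = 0.54, the slerp weights are sin((1−f)δ)/sin δ = 0.6787 and sin(fδ)/sin δ = 0.7681.
Weighted sum of the unit vectors: (0.6787)·(0.6272,0.3266,0.7071) + (0.7681)·(-0.7718,-0.0410,0.6346) = (-0.1671, 0.1902, 0.9674).
Converting back: φ = atan2(z, √(x²+y²)) = 75.33°, λ = atan2(y, x) = 131.31°.

75.33°, 131.31°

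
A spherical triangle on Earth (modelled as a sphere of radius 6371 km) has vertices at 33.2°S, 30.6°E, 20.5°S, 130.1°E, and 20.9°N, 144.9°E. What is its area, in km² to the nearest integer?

Side lengths (central angles): a = 0.7654, b = 2.1142, c = 1.5084 rad; semiperimeter s = 2.1940.
By l'Huilier's theorem, tan(E/4) = √[tan(s/2) tan((s−a)/2) tan((s−b)/2) tan((s−c)/2)], giving spherical excess E = 0.6160 rad.
Area = E·R² = 0.6160 × (6371)² ≈ 25002510 km².

25002510 km²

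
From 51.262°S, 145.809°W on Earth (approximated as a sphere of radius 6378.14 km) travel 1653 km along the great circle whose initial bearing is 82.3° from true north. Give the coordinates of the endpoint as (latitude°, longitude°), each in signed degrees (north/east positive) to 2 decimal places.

-47.09°, -123.91°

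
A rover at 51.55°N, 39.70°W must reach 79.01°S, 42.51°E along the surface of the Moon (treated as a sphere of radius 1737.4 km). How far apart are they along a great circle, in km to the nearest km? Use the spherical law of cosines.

4210 km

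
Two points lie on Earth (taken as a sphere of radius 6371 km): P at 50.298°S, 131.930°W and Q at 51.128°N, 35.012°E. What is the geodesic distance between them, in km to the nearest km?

Let φ₁ = -0.8779 rad, φ₂ = 0.8924 rad, and Δλ = 2.9137 rad.
cos c = sin φ₁ sin φ₂ + cos φ₁ cos φ₂ cos Δλ = (-0.7694)(0.7785) + (0.6388)(0.6276)(-0.9741) = -0.98953,
so c = arccos(-0.98953) = 2.99675 rad.
Distance = R·c = 6371 × 2.9968 ≈ 19092 km.

19092 km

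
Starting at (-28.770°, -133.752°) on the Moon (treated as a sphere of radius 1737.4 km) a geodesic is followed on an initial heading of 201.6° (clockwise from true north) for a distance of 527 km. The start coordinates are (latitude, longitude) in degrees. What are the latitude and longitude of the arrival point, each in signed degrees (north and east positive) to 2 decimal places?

-44.65°, -142.64°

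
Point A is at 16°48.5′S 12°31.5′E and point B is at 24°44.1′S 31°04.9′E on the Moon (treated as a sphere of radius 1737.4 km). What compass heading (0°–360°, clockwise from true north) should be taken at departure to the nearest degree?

118°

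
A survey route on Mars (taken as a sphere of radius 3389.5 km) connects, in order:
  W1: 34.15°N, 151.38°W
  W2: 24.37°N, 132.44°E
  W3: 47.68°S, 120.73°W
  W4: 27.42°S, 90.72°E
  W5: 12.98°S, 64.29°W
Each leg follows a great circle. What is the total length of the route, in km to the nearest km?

Leg W1→W2: central angle 1.1465 rad, distance 3886.0 km.
Leg W2→W3: central angle 2.0745 rad, distance 7031.5 km.
Leg W3→W4: central angle 1.7410 rad, distance 5901.0 km.
Leg W4→W5: central angle 2.3193 rad, distance 7861.3 km.
Total: 3886.0 + 7031.5 + 5901.0 + 7861.3 ≈ 24680 km.

24680 km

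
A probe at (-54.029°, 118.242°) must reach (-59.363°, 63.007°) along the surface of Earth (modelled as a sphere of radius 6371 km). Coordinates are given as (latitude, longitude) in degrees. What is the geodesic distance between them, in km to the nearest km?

3323 km

Let φ₁ = -0.9430 rad, φ₂ = -1.0361 rad, and Δλ = -0.9640 rad.
cos c = sin φ₁ sin φ₂ + cos φ₁ cos φ₂ cos Δλ = (-0.8093)(-0.8604) + (0.5874)(0.5096)(0.5702) = 0.86702,
so c = arccos(0.86702) = 0.52160 rad.
Distance = R·c = 6371 × 0.5216 ≈ 3323 km.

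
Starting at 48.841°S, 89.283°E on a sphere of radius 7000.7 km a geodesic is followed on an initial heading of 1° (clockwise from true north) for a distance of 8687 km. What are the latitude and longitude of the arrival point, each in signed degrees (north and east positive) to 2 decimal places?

Angular distance δ = d/R = 8687/7000.7 = 1.24088 rad; initial bearing θ = 0.0175 rad.
sin φ₂ = sin φ₁ cos δ + cos φ₁ sin δ cos θ = (-0.7529)(0.3240) + (0.6582)(0.9461)(0.9998) = 0.3786, so φ₂ = 22.25°.
Δλ = atan2(sin θ sin δ cos φ₁, cos δ − sin φ₁ sin φ₂) = atan2(0.0109, 0.6090) = 1.022°.
λ₂ = 89.283° + 1.022° = 90.31°.

22.25°, 90.31°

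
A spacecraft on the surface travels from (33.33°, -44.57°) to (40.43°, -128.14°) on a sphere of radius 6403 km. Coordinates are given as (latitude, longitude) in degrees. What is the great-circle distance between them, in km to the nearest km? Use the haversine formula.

7229 km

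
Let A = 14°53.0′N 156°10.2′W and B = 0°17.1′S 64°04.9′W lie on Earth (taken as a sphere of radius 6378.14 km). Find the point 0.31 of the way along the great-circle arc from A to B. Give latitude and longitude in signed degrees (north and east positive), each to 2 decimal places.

The central angle between A and B is δ = 1.6073 rad.
With f = 0.31, the slerp weights are sin((1−f)δ)/sin δ = 0.8959 and sin(fδ)/sin δ = 0.4782.
Weighted sum of the unit vectors: (0.8959)·(-0.8841,-0.3905,0.2569) + (0.4782)·(0.4371,-0.8994,-0.0050) = (-0.5830, -0.7799, 0.2277).
Converting back: φ = atan2(z, √(x²+y²)) = 13.16°, λ = atan2(y, x) = -126.78°.

13.16°, -126.78°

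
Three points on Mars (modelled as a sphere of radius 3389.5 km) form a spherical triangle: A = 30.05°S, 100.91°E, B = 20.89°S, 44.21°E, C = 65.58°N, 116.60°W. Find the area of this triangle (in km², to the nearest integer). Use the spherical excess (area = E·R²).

27200024 km²

Side lengths (central angles): a = 2.3315, b = 2.4036, c = 0.8988 rad; semiperimeter s = 2.8170.
By l'Huilier's theorem, tan(E/4) = √[tan(s/2) tan((s−a)/2) tan((s−b)/2) tan((s−c)/2)], giving spherical excess E = 2.3675 rad.
Area = E·R² = 2.3675 × (3389.5)² ≈ 27200024 km².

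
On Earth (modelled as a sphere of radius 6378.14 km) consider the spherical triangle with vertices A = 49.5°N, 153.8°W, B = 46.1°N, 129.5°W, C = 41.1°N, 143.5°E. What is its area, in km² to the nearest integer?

Side lengths (central angles): a = 1.0460, b = 0.7607, c = 0.2897 rad; semiperimeter s = 1.0482.
By l'Huilier's theorem, tan(E/4) = √[tan(s/2) tan((s−a)/2) tan((s−b)/2) tan((s−c)/2)], giving spherical excess E = 0.0241 rad.
Area = E·R² = 0.0241 × (6378.14)² ≈ 981242 km².

981242 km²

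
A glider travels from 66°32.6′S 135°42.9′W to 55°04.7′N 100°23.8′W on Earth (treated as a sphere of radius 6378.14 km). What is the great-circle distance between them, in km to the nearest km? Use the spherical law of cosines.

13858 km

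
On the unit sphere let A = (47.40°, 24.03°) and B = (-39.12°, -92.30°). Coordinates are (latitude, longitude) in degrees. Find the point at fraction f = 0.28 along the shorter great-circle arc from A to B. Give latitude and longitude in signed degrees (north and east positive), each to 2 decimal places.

The central angle between A and B is δ = 2.3425 rad.
With f = 0.28, the slerp weights are sin((1−f)δ)/sin δ = 1.3859 and sin(fδ)/sin δ = 0.8509.
Weighted sum of the unit vectors: (1.3859)·(0.6182,0.2756,0.7361) + (0.8509)·(-0.0311,-0.7752,-0.6309) = (0.8303, -0.2776, 0.4833).
Converting back: φ = atan2(z, √(x²+y²)) = 28.90°, λ = atan2(y, x) = -18.49°.

28.90°, -18.49°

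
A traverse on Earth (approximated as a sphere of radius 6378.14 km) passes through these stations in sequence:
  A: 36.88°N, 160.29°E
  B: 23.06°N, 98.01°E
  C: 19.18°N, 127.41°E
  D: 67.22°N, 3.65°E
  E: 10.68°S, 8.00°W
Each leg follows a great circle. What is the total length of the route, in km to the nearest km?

Leg A→B: central angle 0.9552 rad, distance 6092.6 km.
Leg B→C: central angle 0.4826 rad, distance 3078.1 km.
Leg C→D: central angle 1.4709 rad, distance 9381.9 km.
Leg D→E: central angle 1.3676 rad, distance 8722.9 km.
Total: 6092.6 + 3078.1 + 9381.9 + 8722.9 ≈ 27276 km.

27276 km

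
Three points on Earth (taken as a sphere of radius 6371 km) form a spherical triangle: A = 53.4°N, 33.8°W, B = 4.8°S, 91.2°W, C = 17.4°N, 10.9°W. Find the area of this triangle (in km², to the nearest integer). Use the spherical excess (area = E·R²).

Side lengths (central angles): a = 1.4352, b = 0.7010, c = 1.3151 rad; semiperimeter s = 1.7257.
By l'Huilier's theorem, tan(E/4) = √[tan(s/2) tan((s−a)/2) tan((s−b)/2) tan((s−c)/2)], giving spherical excess E = 0.5621 rad.
Area = E·R² = 0.5621 × (6371)² ≈ 22814681 km².

22814681 km²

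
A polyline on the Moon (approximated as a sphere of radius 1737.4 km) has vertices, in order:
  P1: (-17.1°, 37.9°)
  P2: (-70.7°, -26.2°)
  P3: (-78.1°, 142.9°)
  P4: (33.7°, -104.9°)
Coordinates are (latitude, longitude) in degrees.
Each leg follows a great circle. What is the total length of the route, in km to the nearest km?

Leg P1→P2: central angle 1.1423 rad, distance 1984.6 km.
Leg P2→P3: central angle 0.5422 rad, distance 942.0 km.
Leg P3→P4: central angle 2.2240 rad, distance 3864.0 km.
Total: 1984.6 + 942.0 + 3864.0 ≈ 6791 km.

6791 km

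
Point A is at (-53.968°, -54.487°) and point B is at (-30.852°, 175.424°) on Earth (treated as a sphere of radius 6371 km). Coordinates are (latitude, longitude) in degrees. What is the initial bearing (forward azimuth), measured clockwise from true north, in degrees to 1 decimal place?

221.3°

With φ₁ = -0.9419, φ₂ = -0.5385, Δλ = -2.2705 rad, the forward-azimuth formula gives
θ = atan2( sin Δλ cos φ₂ , cos φ₁ sin φ₂ − sin φ₁ cos φ₂ cos Δλ ) = atan2(-0.6568, -0.7487) = -138.74°.
Adding 360° brings this into [0°, 360°): 221.3°.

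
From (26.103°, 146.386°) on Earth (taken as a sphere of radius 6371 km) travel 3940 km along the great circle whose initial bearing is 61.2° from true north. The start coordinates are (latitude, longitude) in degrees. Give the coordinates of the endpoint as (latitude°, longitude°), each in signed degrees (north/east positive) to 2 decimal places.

37.54°, -173.77°

Angular distance δ = d/R = 3940/6371 = 0.61843 rad; initial bearing θ = 1.0681 rad.
sin φ₂ = sin φ₁ cos δ + cos φ₁ sin δ cos θ = (0.4400)(0.8148) + (0.8980)(0.5798)(0.4818) = 0.6093, so φ₂ = 37.54°.
Δλ = atan2(sin θ sin δ cos φ₁, cos δ − sin φ₁ sin φ₂) = atan2(0.4562, 0.5467) = 39.845°.
λ₂ = 146.386° + 39.845° = 186.23° → -173.77° after wrapping to (−180°, 180°].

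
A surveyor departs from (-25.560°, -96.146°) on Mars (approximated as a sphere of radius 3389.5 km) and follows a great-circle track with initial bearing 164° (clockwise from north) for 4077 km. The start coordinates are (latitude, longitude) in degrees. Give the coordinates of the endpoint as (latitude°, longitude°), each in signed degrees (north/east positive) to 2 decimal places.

Angular distance δ = d/R = 4077/3389.5 = 1.20283 rad; initial bearing θ = 2.8623 rad.
sin φ₂ = sin φ₁ cos δ + cos φ₁ sin δ cos θ = (-0.4315)(0.3597) + (0.9021)(0.9331)(-0.9613) = -0.9643, so φ₂ = -74.65°.
Δλ = atan2(sin θ sin δ cos φ₁, cos δ − sin φ₁ sin φ₂) = atan2(0.2320, -0.0564) = 103.652°.
λ₂ = -96.146° + 103.652° = 7.51°.

-74.65°, 7.51°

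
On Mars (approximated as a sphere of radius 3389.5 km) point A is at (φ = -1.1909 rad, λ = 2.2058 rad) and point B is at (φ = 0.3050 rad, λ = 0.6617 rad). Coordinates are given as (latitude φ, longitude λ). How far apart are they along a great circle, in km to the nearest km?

Let φ₁ = -1.1909 rad, φ₂ = 0.3050 rad, and Δλ = -1.5441 rad.
cos c = sin φ₁ sin φ₂ + cos φ₁ cos φ₂ cos Δλ = (-0.9287)(0.3003) + (0.3708)(0.9538)(0.0267) = -0.26944,
so c = arccos(-0.26944) = 1.84361 rad.
Distance = R·c = 3389.5 × 1.8436 ≈ 6249 km.

6249 km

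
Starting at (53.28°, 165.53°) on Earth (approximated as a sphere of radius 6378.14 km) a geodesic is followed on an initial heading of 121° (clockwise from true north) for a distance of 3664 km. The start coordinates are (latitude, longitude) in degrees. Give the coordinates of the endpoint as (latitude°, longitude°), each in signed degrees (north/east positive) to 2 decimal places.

30.37°, -161.80°

Angular distance δ = d/R = 3664/6378.14 = 0.57446 rad; initial bearing θ = 2.1118 rad.
sin φ₂ = sin φ₁ cos δ + cos φ₁ sin δ cos θ = (0.8016)(0.8395) + (0.5979)(0.5434)(-0.5150) = 0.5056, so φ₂ = 30.37°.
Δλ = atan2(sin θ sin δ cos φ₁, cos δ − sin φ₁ sin φ₂) = atan2(0.2785, 0.4342) = 32.673°.
λ₂ = 165.530° + 32.673° = 198.20° → -161.80° after wrapping to (−180°, 180°].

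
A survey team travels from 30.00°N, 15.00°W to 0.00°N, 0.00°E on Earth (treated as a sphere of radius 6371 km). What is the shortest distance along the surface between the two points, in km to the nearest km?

In radians: φ₁ = 0.5236, φ₂ = 0.0000, Δλ = 15.000° = 0.2618 rad.
cos c = sin φ₁ sin φ₂ + cos φ₁ cos φ₂ cos Δλ = (0.5000)(0.0000) + (0.8660)(1.0000)(0.9659) = 0.83652,
so c = arccos(0.83652) = 0.57990 rad.
Distance = R·c = 6371 × 0.5799 ≈ 3695 km.

3695 km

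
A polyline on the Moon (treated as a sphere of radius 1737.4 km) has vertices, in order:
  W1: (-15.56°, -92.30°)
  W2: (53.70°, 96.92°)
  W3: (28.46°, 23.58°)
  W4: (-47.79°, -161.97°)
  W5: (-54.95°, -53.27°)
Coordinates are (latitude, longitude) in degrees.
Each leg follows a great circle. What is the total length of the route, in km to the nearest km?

12745 km

Leg W1→W2: central angle 2.4641 rad, distance 4281.1 km.
Leg W2→W3: central angle 1.0083 rad, distance 1751.9 km.
Leg W3→W4: central angle 2.7960 rad, distance 4857.7 km.
Leg W4→W5: central angle 1.0671 rad, distance 1854.0 km.
Total: 4281.1 + 1751.9 + 4857.7 + 1854.0 ≈ 12745 km.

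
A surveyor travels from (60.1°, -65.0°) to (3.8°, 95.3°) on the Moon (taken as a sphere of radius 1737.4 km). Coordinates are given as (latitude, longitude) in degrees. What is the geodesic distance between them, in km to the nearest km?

With latitudes φ₁ = 60.100°, φ₂ = 3.800° and longitude difference Δλ = 160.300°:
Haversine: a = sin²(Δφ/2) + cos φ₁ cos φ₂ sin²(Δλ/2) = 0.2226 + (0.4985)(0.9978)(0.9707) = 0.70541.
Central angle c = 2·arcsin(√a) = 1.99416 rad.
Distance = R·c = 1737.4 × 1.9942 ≈ 3465 km.

3465 km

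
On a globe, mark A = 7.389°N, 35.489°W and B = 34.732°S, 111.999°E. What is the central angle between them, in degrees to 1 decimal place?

139.5°

In radians: φ₁ = 0.1290, φ₂ = -0.6062, Δλ = 147.488° = 2.5742 rad.
cos c = sin φ₁ sin φ₂ + cos φ₁ cos φ₂ cos Δλ = (0.1286)(-0.5697) + (0.9917)(0.8218)(-0.8433) = -0.76054,
so c = arccos(-0.76054) = 2.43495 rad.
So the angular separation is 139.5°.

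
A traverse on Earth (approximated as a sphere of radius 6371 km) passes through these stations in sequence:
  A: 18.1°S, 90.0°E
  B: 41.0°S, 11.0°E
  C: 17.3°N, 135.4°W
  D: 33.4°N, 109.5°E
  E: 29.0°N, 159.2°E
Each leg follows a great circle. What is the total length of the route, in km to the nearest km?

39491 km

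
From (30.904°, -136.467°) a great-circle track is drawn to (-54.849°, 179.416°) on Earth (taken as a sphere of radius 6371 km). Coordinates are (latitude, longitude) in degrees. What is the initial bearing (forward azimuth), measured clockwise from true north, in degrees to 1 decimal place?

203.7°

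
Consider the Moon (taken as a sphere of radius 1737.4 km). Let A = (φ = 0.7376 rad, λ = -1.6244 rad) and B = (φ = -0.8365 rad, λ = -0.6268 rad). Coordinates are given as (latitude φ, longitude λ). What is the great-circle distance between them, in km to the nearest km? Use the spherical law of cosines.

3133 km

In radians: φ₁ = 0.7376, φ₂ = -0.8365, Δλ = 57.158° = 0.9976 rad.
cos c = sin φ₁ sin φ₂ + cos φ₁ cos φ₂ cos Δλ = (0.6725)(-0.7423) + (0.7401)(0.6701)(0.5423) = -0.23027,
so c = arccos(-0.23027) = 1.80315 rad.
Distance = R·c = 1737.4 × 1.8032 ≈ 3133 km.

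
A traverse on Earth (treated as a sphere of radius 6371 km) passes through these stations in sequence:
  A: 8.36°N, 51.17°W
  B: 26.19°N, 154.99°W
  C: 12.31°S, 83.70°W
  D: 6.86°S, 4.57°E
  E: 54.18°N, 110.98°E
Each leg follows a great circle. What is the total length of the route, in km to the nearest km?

41110 km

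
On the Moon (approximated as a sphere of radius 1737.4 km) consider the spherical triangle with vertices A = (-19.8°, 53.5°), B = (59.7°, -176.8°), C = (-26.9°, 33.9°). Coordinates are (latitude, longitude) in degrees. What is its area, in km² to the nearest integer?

Side lengths (central angles): a = 2.4615, b = 0.3371, c = 2.2089 rad; semiperimeter s = 2.5038.
By l'Huilier's theorem, tan(E/4) = √[tan(s/2) tan((s−a)/2) tan((s−b)/2) tan((s−c)/2)], giving spherical excess E = 0.5325 rad.
Area = E·R² = 0.5325 × (1737.4)² ≈ 1607308 km².

1607308 km²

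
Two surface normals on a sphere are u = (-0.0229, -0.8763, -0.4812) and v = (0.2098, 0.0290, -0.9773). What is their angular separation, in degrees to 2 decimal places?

63.89°

u·v = 0.4401; |u| = 1.0000, |v| = 1.0000.
cos θ = (u·v)/(|u||v|) = 0.4401, so θ = 63.89°.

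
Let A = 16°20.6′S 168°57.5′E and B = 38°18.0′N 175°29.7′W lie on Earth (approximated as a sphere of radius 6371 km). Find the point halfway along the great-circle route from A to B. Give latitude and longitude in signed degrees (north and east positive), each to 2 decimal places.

11.08°, 175.95°

Central angle δ = 0.9871 rad. Interpolating on the sphere with fraction f = 0.5:
P = [sin((1−f)δ)·A + sin(fδ)·B] / sin δ = 0.5678·A + 0.5678·B in Cartesian coordinates,
giving P = (-0.9789, 0.0693, 0.1921), i.e. latitude 11.08°, longitude 175.95°.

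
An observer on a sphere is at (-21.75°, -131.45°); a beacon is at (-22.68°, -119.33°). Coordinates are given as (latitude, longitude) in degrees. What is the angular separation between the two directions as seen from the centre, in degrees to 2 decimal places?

With latitudes φ₁ = -21.750°, φ₂ = -22.680° and longitude difference Δλ = 12.120°:
Haversine: a = sin²(Δφ/2) + cos φ₁ cos φ₂ sin²(Δλ/2) = 0.0001 + (0.9288)(0.9227)(0.0111) = 0.00962.
Central angle c = 2·arcsin(√a) = 0.19645 rad.
So the angular separation is 11.26°.

11.26°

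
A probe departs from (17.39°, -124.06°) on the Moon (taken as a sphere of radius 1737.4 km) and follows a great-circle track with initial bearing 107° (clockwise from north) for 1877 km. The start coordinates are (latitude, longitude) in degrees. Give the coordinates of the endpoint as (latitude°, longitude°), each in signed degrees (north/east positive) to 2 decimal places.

-6.05°, -66.03°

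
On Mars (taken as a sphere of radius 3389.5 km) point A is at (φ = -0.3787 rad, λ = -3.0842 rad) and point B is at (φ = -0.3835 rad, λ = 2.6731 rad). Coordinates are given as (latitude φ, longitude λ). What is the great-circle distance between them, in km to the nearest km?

1652 km

With latitudes φ₁ = -21.698°, φ₂ = -21.973° and longitude difference Δλ = -30.131°:
cos c = sin φ₁ sin φ₂ + cos φ₁ cos φ₂ cos Δλ = (-0.3697)(-0.3742) + (0.9291)(0.9274)(0.8649) = 0.88356,
so c = arccos(0.88356) = 0.48738 rad.
Distance = R·c = 3389.5 × 0.4874 ≈ 1652 km.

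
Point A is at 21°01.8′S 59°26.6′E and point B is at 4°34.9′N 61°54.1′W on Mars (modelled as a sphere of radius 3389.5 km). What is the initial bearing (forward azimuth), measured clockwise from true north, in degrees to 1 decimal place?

262.5°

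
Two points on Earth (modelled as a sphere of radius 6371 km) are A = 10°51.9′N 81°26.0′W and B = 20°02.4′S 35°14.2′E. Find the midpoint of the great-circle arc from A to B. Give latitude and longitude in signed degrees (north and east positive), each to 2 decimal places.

The central angle between A and B is δ = 2.0700 rad.
With f = 0.5, the slerp weights are sin((1−f)δ)/sin δ = 0.9794 and sin(fδ)/sin δ = 0.9794.
Weighted sum of the unit vectors: (0.9794)·(0.1463,-0.9711,0.1885) + (0.9794)·(0.7673,0.5420,-0.3427) = (0.8948, -0.4202, -0.1510).
Converting back: φ = atan2(z, √(x²+y²)) = -8.68°, λ = atan2(y, x) = -25.16°.

-8.68°, -25.16°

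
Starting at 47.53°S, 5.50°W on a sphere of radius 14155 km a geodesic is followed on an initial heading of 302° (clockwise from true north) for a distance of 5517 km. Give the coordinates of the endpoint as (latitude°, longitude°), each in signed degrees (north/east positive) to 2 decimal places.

-33.12°, -28.13°

Angular distance δ = d/R = 5517/14155 = 0.38976 rad; initial bearing θ = 5.2709 rad.
sin φ₂ = sin φ₁ cos δ + cos φ₁ sin δ cos θ = (-0.7376)(0.9250) + (0.6752)(0.3800)(0.5299) = -0.5464, so φ₂ = -33.12°.
Δλ = atan2(sin θ sin δ cos φ₁, cos δ − sin φ₁ sin φ₂) = atan2(-0.2176, 0.5220) = -22.627°.
λ₂ = -5.500° − 22.627° = -28.13°.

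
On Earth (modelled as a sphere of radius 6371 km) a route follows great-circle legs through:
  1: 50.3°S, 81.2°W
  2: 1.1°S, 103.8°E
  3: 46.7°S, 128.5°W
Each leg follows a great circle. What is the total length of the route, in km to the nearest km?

Leg 1→2: central angle 2.2414 rad, distance 14279.9 km.
Leg 2→3: central angle 1.9882 rad, distance 12666.5 km.
Total: 14279.9 + 12666.5 ≈ 26946 km.

26946 km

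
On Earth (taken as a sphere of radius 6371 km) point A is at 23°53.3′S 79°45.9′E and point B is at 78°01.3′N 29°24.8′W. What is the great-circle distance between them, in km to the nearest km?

With latitudes φ₁ = -23.888°, φ₂ = 78.022° and longitude difference Δλ = -109.178°:
cos c = sin φ₁ sin φ₂ + cos φ₁ cos φ₂ cos Δλ = (-0.4050)(0.9782) + (0.9143)(0.2075)(-0.3285) = -0.45848,
so c = arccos(-0.45848) = 2.04708 rad.
Distance = R·c = 6371 × 2.0471 ≈ 13042 km.

13042 km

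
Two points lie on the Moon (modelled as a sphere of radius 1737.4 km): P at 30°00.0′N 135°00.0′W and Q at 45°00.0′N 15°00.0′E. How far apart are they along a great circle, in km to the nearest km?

3038 km

Let φ₁ = 0.5236 rad, φ₂ = 0.7854 rad, and Δλ = 2.6180 rad.
cos c = sin φ₁ sin φ₂ + cos φ₁ cos φ₂ cos Δλ = (0.5000)(0.7071) + (0.8660)(0.7071)(-0.8660) = -0.17678,
so c = arccos(-0.17678) = 1.74851 rad.
Distance = R·c = 1737.4 × 1.7485 ≈ 3038 km.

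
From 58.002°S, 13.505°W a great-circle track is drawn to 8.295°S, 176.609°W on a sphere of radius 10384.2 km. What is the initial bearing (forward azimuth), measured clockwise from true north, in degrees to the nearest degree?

Δλ = -163.104° = -2.8467 rad.
y = sin Δλ · cos φ₂ = (-0.2906)(0.9895) = -0.2876
x = cos φ₁ sin φ₂ − sin φ₁ cos φ₂ cos Δλ = (0.5299)(-0.1443) − (-0.8481)(0.9895)(-0.9568) = -0.8794
θ = atan2(y, x) = -161.89°; adding 360° gives 198°.

198°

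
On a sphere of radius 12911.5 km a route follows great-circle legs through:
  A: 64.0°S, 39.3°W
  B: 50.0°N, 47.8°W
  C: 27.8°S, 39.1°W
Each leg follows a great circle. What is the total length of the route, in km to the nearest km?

43352 km

Leg A→B: central angle 1.9931 rad, distance 25733.5 km.
Leg B→C: central angle 1.3646 rad, distance 17618.5 km.
Total: 25733.5 + 17618.5 ≈ 43352 km.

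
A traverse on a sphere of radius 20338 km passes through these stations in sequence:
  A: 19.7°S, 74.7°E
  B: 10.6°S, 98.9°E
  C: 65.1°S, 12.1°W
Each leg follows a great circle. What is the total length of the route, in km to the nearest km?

40454 km

Leg A→B: central angle 0.4368 rad, distance 8884.6 km.
Leg B→C: central angle 1.5523 rad, distance 31569.7 km.
Total: 8884.6 + 31569.7 ≈ 40454 km.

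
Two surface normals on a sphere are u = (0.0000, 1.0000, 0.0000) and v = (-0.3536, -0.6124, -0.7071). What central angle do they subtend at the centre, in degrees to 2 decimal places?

u·v = -0.6124; |u| = 1.0000, |v| = 1.0000.
cos θ = (u·v)/(|u||v|) = -0.6124, so θ = 127.76°.

127.76°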